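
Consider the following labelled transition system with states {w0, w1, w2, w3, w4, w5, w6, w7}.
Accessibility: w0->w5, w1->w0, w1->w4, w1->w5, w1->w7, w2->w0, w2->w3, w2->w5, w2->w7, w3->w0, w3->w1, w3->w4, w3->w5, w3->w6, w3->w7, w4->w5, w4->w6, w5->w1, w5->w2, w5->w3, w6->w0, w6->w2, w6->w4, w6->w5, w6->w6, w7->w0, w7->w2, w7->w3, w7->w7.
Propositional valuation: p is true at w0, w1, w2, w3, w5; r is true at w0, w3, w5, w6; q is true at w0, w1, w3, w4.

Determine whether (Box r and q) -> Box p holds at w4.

Recall that Box ψ holds at a world iff ψ holds at every accessible world, and Dia ψ holds iff ψ holds at some accessible world.
At w4: Box r and q is true, Box p is false, so (Box r and q) -> Box p is false.
  At w4: Box r is true, q is true, so Box r and q is true.
    At w4: Box r requires r at every successor {w5, w6}.
      At w5: r is true.
      At w6: r is true.
    So Box r is true at w4.
  At w4: Box p requires p at every successor {w5, w6}.
    p fails at w6, so Box p is false at w4.

No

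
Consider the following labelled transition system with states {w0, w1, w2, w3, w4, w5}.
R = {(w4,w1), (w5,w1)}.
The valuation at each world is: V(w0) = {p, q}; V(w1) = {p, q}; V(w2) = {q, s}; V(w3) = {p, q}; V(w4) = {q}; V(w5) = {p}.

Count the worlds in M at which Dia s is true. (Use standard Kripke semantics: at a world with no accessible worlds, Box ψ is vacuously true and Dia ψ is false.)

0

Let φ = Dia s. Evaluate φ at each world:
  w0 (successors ∅): φ is false.
  w1 (successors ∅): φ is false.
  w2 (successors ∅): φ is false.
  w3 (successors ∅): φ is false.
  w4 (successors {w1}): φ is false.
  w5 (successors {w1}): φ is false.
For instance, at w5:
  At w5: Dia s requires s at some successor in {w1}.
    At w1: s is false.
  So Dia s is false at w5.
Satisfying worlds: none.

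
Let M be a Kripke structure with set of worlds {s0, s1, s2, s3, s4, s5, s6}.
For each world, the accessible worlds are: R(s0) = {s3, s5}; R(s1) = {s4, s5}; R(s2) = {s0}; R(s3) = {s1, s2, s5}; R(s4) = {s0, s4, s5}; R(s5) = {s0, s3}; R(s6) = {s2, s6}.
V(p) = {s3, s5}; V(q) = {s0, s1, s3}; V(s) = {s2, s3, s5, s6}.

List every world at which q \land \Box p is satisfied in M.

s0

Let φ = q \land \Box p. Evaluate φ at each world:
  s0 (successors {s3, s5}): φ is true.
  s1 (successors {s4, s5}): φ is false.
  s2 (successors {s0}): φ is false.
  s3 (successors {s1, s2, s5}): φ is false.
  s4 (successors {s0, s4, s5}): φ is false.
  s5 (successors {s0, s3}): φ is false.
  s6 (successors {s2, s6}): φ is false.
For instance, at s2:
  At s2: q is false, \Box p is false, so q \land \Box p is false.
    At s2: \Box p requires p at every successor {s0}.
      p fails at s0, so \Box p is false at s2.
Satisfying worlds: {s0}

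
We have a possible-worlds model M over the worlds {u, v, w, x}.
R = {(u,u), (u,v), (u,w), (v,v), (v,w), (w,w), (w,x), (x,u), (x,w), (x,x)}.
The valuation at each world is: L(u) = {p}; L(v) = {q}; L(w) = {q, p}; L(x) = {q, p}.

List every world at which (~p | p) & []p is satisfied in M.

w, x

Recall that []ψ holds at a world iff ψ holds at every accessible world, and <>ψ holds iff ψ holds at some accessible world.
Let φ = (~p | p) & []p. Evaluate φ at each world:
  u (successors {u, v, w}): φ is false.
  v (successors {v, w}): φ is false.
  w (successors {w, x}): φ is true.
  x (successors {u, w, x}): φ is true.
For instance, at v:
  At v: ~p | p is true, []p is false, so (~p | p) & []p is false.
    At v: []p requires p at every successor {v, w}.
      p fails at v, so []p is false at v.
Satisfying worlds: {w, x}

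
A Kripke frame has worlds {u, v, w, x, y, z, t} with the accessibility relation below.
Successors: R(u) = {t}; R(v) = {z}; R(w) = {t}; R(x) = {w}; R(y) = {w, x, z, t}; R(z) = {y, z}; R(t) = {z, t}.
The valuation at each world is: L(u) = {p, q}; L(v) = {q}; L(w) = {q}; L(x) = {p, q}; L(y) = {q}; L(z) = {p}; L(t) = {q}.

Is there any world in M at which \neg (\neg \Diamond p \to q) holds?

Recall that \Diamond ψ holds at a world iff ψ holds at some accessible world.
Let φ = \neg (\neg \Diamond p \to q). Evaluate φ at each world:
  u (successors {t}): φ is false.
  v (successors {z}): φ is false.
  w (successors {t}): φ is false.
  x (successors {w}): φ is false.
  y (successors {w, x, z, t}): φ is false.
  z (successors {y, z}): φ is false.
  t (successors {z, t}): φ is false.
For instance, at t:
  At t: \neg \Diamond p \to q is true, so \neg (\neg \Diamond p \to q) is false.
    At t: \neg \Diamond p is false, q is true, so \neg \Diamond p \to q is true.
      At t: \Diamond p is true, so \neg \Diamond p is false.

No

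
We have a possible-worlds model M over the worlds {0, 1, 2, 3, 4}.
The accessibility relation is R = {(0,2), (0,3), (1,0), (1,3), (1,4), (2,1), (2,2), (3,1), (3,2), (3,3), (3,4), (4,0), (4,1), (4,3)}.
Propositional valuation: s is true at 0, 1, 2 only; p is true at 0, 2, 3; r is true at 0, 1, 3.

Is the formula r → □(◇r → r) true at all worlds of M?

No

Let φ = r → □(◇r → r). Evaluate φ at each world:
  0 (successors {2, 3}): φ is false.
  1 (successors {0, 3, 4}): φ is false.
  2 (successors {1, 2}): φ is true.
  3 (successors {1, 2, 3, 4}): φ is false.
  4 (successors {0, 1, 3}): φ is true.
Detail at 0 (counterexample):
  At 0: r is true, □(◇r → r) is false, so r → □(◇r → r) is false.
    At 0: □(◇r → r) requires ◇r → r at every successor {2, 3}.
      ◇r → r fails at 2, so □(◇r → r) is false at 0.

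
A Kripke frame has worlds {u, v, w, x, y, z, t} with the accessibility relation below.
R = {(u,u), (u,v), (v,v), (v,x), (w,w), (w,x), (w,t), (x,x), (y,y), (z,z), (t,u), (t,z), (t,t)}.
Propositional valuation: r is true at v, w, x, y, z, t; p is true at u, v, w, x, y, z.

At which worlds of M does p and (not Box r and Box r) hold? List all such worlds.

none

Recall that Box ψ holds at a world iff ψ holds at every accessible world, and Dia ψ holds iff ψ holds at some accessible world.
Let φ = p and (not Box r and Box r). Evaluate φ at each world:
  u (successors {u, v}): φ is false.
  v (successors {v, x}): φ is false.
  w (successors {w, x, t}): φ is false.
  x (successors {x}): φ is false.
  y (successors {y}): φ is false.
  z (successors {z}): φ is false.
  t (successors {u, z, t}): φ is false.
For instance, at t:
  At t: p is false, not Box r and Box r is false, so p and (not Box r and Box r) is false.
    At t: not Box r is true, Box r is false, so not Box r and Box r is false.
      At t: Box r is false, so not Box r is true.
      At t: Box r requires r at every successor {u, z, t}.
        r fails at u, so Box r is false at t.
Satisfying worlds: none.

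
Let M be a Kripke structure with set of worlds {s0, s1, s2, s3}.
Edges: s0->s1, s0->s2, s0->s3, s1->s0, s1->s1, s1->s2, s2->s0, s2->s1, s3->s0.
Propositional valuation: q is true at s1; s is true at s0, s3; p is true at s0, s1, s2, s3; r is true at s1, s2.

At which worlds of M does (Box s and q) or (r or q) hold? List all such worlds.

s1, s2

Let φ = (Box s and q) or (r or q). Evaluate φ at each world:
  s0 (successors {s1, s2, s3}): φ is false.
  s1 (successors {s0, s1, s2}): φ is true.
  s2 (successors {s0, s1}): φ is true.
  s3 (successors {s0}): φ is false.
For instance, at s0:
  At s0: Box s and q is false, r or q is false, so (Box s and q) or (r or q) is false.
    At s0: Box s is false, q is false, so Box s and q is false.
      At s0: Box s requires s at every successor {s1, s2, s3}.
        s fails at s1, so Box s is false at s0.
Satisfying worlds: {s1, s2}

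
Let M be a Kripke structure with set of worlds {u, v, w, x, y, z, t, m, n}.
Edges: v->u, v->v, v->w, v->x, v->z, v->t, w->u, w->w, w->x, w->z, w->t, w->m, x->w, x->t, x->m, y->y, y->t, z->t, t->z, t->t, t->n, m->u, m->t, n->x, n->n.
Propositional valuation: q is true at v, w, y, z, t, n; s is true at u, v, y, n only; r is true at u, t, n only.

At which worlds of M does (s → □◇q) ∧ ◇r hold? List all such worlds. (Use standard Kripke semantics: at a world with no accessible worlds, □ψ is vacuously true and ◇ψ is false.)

w, x, y, z, t, m, n

Let φ = (s → □◇q) ∧ ◇r. Evaluate φ at each world:
  u (successors ∅): φ is false.
  v (successors {u, v, w, x, z, t}): φ is false.
  w (successors {u, w, x, z, t, m}): φ is true.
  x (successors {w, t, m}): φ is true.
  y (successors {y, t}): φ is true.
  z (successors {t}): φ is true.
  t (successors {z, t, n}): φ is true.
  m (successors {u, t}): φ is true.
  n (successors {x, n}): φ is true.
For instance, at z:
  At z: s → □◇q is true, ◇r is true, so (s → □◇q) ∧ ◇r is true.
    At z: s is false, □◇q is true, so s → □◇q is true.
      At z: □◇q requires ◇q at every successor {t}.
        At t: ◇q is true.
      So □◇q is true at z.
    At z: ◇r requires r at some successor in {t}.
      r holds at t, so ◇r is true at z.
Satisfying worlds: {w, x, y, z, t, m, n}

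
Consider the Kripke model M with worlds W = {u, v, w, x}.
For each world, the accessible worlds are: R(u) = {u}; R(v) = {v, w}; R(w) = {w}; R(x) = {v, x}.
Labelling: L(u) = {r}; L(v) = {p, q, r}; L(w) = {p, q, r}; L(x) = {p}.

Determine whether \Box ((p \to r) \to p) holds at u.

No

At u: \Box ((p \to r) \to p) requires (p \to r) \to p at every successor {u}.
  (p \to r) \to p fails at u, so \Box ((p \to r) \to p) is false at u.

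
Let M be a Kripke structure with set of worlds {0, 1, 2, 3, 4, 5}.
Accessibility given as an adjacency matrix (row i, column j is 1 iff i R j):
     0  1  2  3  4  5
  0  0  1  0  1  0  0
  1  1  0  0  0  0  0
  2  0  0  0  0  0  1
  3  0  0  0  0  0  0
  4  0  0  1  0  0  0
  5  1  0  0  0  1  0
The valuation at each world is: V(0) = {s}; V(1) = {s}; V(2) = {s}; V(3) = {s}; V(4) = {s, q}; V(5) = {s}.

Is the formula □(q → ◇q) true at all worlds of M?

Let φ = □(q → ◇q). Evaluate φ at each world:
  0 (successors {1, 3}): φ is true.
  1 (successors {0}): φ is true.
  2 (successors {5}): φ is true.
  3 (successors ∅): φ is true.
  4 (successors {2}): φ is true.
  5 (successors {0, 4}): φ is false.
Detail at 5 (counterexample):
  At 5: □(q → ◇q) requires q → ◇q at every successor {0, 4}.
    q → ◇q fails at 4, so □(q → ◇q) is false at 5.
      At 4: q is true, ◇q is false, so q → ◇q is false.

No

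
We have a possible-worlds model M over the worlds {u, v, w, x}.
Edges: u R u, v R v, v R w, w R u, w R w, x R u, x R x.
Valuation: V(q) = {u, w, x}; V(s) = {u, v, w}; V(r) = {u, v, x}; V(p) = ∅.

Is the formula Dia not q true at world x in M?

Recall that Dia ψ holds at a world iff ψ holds at some accessible world.
At x: Dia not q requires not q at some successor in {u, x}.
  At u: not q is false.
  At x: not q is false.
So Dia not q is false at x.

No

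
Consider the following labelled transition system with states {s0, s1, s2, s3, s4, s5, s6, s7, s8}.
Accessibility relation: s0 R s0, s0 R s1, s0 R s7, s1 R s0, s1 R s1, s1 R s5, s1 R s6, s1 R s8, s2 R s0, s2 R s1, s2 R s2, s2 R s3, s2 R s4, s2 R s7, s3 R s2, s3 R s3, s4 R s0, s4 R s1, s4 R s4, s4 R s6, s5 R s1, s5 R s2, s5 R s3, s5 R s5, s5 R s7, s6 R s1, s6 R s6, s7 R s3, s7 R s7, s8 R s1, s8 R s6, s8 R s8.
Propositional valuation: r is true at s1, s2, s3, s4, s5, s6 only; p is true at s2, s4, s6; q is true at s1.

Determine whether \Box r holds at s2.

No

At s2: \Box r requires r at every successor {s0, s1, s2, s3, s4, s7}.
  r fails at s0, so \Box r is false at s2.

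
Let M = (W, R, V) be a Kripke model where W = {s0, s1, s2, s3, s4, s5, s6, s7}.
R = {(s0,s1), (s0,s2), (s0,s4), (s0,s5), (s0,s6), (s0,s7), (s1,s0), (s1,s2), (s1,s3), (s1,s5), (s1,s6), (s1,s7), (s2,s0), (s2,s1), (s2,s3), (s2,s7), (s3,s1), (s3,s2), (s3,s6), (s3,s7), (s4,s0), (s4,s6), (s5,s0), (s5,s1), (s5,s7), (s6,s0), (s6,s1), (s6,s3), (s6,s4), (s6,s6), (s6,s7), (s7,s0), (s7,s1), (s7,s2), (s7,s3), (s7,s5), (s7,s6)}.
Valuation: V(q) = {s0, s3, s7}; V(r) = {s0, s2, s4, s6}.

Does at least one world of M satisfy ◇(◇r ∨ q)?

Yes

Recall that ◇ψ holds at a world iff ψ holds at some accessible world.
Let φ = ◇(◇r ∨ q). Evaluate φ at each world:
  s0 (successors {s1, s2, s4, s5, s6, s7}): φ is true.
  s1 (successors {s0, s2, s3, s5, s6, s7}): φ is true.
  s2 (successors {s0, s1, s3, s7}): φ is true.
  s3 (successors {s1, s2, s6, s7}): φ is true.
  s4 (successors {s0, s6}): φ is true.
  s5 (successors {s0, s1, s7}): φ is true.
  s6 (successors {s0, s1, s3, s4, s6, s7}): φ is true.
  s7 (successors {s0, s1, s2, s3, s5, s6}): φ is true.
Detail at s0 (witness):
  At s0: ◇(◇r ∨ q) requires ◇r ∨ q at some successor in {s1, s2, s4, s5, s6, s7}.
    ◇r ∨ q holds at s1, so ◇(◇r ∨ q) is true at s0.
      At s1: ◇r is true, q is false, so ◇r ∨ q is true.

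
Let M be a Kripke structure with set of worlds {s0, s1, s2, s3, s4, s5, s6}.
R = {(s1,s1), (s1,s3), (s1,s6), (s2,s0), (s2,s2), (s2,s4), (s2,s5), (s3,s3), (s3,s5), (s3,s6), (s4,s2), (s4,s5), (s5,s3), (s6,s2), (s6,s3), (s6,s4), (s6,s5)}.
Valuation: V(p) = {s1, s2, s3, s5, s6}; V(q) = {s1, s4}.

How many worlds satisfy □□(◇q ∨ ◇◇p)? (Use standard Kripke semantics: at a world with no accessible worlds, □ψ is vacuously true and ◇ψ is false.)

4

Let φ = □□(◇q ∨ ◇◇p). Evaluate φ at each world:
  s0 (successors ∅): φ is true.
  s1 (successors {s1, s3, s6}): φ is true.
  s2 (successors {s0, s2, s4, s5}): φ is false.
  s3 (successors {s3, s5, s6}): φ is true.
  s4 (successors {s2, s5}): φ is false.
  s5 (successors {s3}): φ is true.
  s6 (successors {s2, s3, s4, s5}): φ is false.
For instance, at s3:
  At s3: □□(◇q ∨ ◇◇p) requires □(◇q ∨ ◇◇p) at every successor {s3, s5, s6}.
      At s3: □(◇q ∨ ◇◇p) requires ◇q ∨ ◇◇p at every successor {s3, s5, s6}.
        At s3: ◇q ∨ ◇◇p is true.
        At s5: ◇q ∨ ◇◇p is true.
        At s6: ◇q ∨ ◇◇p is true.
      So □(◇q ∨ ◇◇p) is true at s3.
      At s5: □(◇q ∨ ◇◇p) requires ◇q ∨ ◇◇p at every successor {s3}.
        At s3: ◇q ∨ ◇◇p is true.
      So □(◇q ∨ ◇◇p) is true at s5.
      At s6: □(◇q ∨ ◇◇p) requires ◇q ∨ ◇◇p at every successor {s2, s3, s4, s5}.
        At s2: ◇q ∨ ◇◇p is true.
        At s3: ◇q ∨ ◇◇p is true.
        At s4: ◇q ∨ ◇◇p is true.
        At s5: ◇q ∨ ◇◇p is true.
      So □(◇q ∨ ◇◇p) is true at s6.
  So □□(◇q ∨ ◇◇p) is true at s3.
Satisfying worlds: {s0, s1, s3, s5}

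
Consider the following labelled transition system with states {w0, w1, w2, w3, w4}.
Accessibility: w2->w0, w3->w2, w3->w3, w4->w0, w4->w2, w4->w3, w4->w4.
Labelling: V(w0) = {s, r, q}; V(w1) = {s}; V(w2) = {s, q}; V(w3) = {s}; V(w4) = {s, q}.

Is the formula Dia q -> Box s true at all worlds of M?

Let φ = Dia q -> Box s. Evaluate φ at each world:
  w0 (successors ∅): φ is true.
  w1 (successors ∅): φ is true.
  w2 (successors {w0}): φ is true.
  w3 (successors {w2, w3}): φ is true.
  w4 (successors {w0, w2, w3, w4}): φ is true.
For instance, at w3:
  At w3: Dia q is true, Box s is true, so Dia q -> Box s is true.
    At w3: Dia q requires q at some successor in {w2, w3}.
      q holds at w2, so Dia q is true at w3.
    At w3: Box s requires s at every successor {w2, w3}.
      At w2: s is true.
      At w3: s is true.
    So Box s is true at w3.

Yes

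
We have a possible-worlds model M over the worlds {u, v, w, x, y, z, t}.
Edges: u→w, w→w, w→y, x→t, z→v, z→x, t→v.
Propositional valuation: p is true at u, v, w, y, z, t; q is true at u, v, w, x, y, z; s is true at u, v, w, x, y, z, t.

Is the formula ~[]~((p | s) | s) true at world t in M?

Yes

At t: []~((p | s) | s) is false, so ~[]~((p | s) | s) is true.
  At t: []~((p | s) | s) requires ~((p | s) | s) at every successor {v}.
    ~((p | s) | s) fails at v, so []~((p | s) | s) is false at t.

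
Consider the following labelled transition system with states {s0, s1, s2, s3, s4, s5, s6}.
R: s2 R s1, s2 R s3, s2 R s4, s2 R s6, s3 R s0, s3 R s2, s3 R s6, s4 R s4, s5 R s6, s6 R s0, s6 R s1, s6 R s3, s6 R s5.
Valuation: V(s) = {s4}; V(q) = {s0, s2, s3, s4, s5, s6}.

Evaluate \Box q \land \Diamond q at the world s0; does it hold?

At s0: \Box q is true, \Diamond q is false, so \Box q \land \Diamond q is false.
  At s0: no accessible worlds, so \Box q holds vacuously.
  At s0: no accessible worlds, so \Diamond q is false.

No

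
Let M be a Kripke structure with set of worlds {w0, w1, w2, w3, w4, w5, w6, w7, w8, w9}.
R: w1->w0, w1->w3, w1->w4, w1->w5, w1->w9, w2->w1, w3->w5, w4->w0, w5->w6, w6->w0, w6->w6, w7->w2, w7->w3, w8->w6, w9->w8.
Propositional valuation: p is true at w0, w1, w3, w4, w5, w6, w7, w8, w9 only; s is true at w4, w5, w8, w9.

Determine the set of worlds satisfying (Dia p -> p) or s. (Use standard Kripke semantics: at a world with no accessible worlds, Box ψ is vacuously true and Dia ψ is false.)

w0, w1, w3, w4, w5, w6, w7, w8, w9

Let φ = (Dia p -> p) or s. Evaluate φ at each world:
  w0 (successors ∅): φ is true.
  w1 (successors {w0, w3, w4, w5, w9}): φ is true.
  w2 (successors {w1}): φ is false.
  w3 (successors {w5}): φ is true.
  w4 (successors {w0}): φ is true.
  w5 (successors {w6}): φ is true.
  w6 (successors {w0, w6}): φ is true.
  w7 (successors {w2, w3}): φ is true.
  w8 (successors {w6}): φ is true.
  w9 (successors {w8}): φ is true.
For instance, at w2:
  At w2: Dia p -> p is false, s is false, so (Dia p -> p) or s is false.
    At w2: Dia p is true, p is false, so Dia p -> p is false.
      At w2: Dia p requires p at some successor in {w1}.
        p holds at w1, so Dia p is true at w2.
Satisfying worlds: {w0, w1, w3, w4, w5, w6, w7, w8, w9}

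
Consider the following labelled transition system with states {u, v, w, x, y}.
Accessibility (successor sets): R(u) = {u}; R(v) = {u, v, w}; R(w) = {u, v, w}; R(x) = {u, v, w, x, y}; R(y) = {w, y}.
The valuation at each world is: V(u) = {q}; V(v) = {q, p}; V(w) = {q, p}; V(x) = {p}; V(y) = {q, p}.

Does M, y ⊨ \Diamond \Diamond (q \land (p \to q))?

Yes

Recall that \Diamond ψ holds at a world iff ψ holds at some accessible world.
At y: \Diamond \Diamond (q \land (p \to q)) requires \Diamond (q \land (p \to q)) at some successor in {w, y}.
  \Diamond (q \land (p \to q)) holds at w, so \Diamond \Diamond (q \land (p \to q)) is true at y.
    At w: \Diamond (q \land (p \to q)) requires q \land (p \to q) at some successor in {u, v, w}.
      q \land (p \to q) holds at u, so \Diamond (q \land (p \to q)) is true at w.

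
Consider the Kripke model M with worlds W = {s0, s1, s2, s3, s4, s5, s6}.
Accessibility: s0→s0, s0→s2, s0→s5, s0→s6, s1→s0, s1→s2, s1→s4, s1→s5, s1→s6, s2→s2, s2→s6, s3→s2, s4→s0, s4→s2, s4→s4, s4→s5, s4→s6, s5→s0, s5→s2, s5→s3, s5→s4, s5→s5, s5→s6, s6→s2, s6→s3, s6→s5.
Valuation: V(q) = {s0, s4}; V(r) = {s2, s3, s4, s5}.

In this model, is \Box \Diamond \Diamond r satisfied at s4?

Yes

At s4: \Box \Diamond \Diamond r requires \Diamond \Diamond r at every successor {s0, s2, s4, s5, s6}.
  At s0: \Diamond \Diamond r is true.
  At s2: \Diamond \Diamond r is true.
  At s4: \Diamond \Diamond r is true.
  At s5: \Diamond \Diamond r is true.
  At s6: \Diamond \Diamond r is true.
So \Box \Diamond \Diamond r is true at s4.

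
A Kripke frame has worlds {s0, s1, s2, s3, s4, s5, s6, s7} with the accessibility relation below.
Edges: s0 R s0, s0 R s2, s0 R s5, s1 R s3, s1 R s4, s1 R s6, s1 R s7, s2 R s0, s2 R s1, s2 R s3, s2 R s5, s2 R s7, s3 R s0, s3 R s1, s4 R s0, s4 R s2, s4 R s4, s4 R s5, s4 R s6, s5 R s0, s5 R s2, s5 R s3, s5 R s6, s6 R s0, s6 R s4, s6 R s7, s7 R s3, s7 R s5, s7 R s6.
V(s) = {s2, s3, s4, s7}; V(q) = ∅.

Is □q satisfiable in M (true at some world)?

Let φ = □q. Evaluate φ at each world:
  s0 (successors {s0, s2, s5}): φ is false.
  s1 (successors {s3, s4, s6, s7}): φ is false.
  s2 (successors {s0, s1, s3, s5, s7}): φ is false.
  s3 (successors {s0, s1}): φ is false.
  s4 (successors {s0, s2, s4, s5, s6}): φ is false.
  s5 (successors {s0, s2, s3, s6}): φ is false.
  s6 (successors {s0, s4, s7}): φ is false.
  s7 (successors {s3, s5, s6}): φ is false.
For instance, at s1:
  At s1: □q requires q at every successor {s3, s4, s6, s7}.
    q fails at s3, so □q is false at s1.

No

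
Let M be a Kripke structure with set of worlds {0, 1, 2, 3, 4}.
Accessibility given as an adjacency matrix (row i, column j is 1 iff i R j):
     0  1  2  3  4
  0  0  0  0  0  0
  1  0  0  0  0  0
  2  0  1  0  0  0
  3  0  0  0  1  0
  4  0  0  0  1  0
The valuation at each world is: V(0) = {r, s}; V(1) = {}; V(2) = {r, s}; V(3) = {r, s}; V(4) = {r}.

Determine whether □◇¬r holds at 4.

Recall that □ψ holds at a world iff ψ holds at every accessible world, and ◇ψ holds iff ψ holds at some accessible world.
At 4: □◇¬r requires ◇¬r at every successor {3}.
  ◇¬r fails at 3, so □◇¬r is false at 4.
    At 3: ◇¬r requires ¬r at some successor in {3}.
      At 3: ¬r is false.
    So ◇¬r is false at 3.

No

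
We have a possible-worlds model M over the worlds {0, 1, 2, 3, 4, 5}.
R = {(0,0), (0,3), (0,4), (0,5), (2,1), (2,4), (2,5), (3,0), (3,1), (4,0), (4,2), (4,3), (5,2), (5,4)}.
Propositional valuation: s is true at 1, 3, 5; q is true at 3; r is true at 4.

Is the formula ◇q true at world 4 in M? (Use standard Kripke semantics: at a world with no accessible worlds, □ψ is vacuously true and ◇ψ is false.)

Yes

At 4: ◇q requires q at some successor in {0, 2, 3}.
  q holds at 3, so ◇q is true at 4.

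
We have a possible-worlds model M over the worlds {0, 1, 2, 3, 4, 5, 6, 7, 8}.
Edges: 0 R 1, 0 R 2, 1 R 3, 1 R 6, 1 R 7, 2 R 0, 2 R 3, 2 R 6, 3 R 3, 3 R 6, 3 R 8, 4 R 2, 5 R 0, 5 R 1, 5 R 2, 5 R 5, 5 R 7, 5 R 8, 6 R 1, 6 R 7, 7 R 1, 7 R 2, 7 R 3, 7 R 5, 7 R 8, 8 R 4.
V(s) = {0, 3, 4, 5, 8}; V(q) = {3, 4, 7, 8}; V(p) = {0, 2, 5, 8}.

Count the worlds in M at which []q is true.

1

Let φ = []q. Evaluate φ at each world:
  0 (successors {1, 2}): φ is false.
  1 (successors {3, 6, 7}): φ is false.
  2 (successors {0, 3, 6}): φ is false.
  3 (successors {3, 6, 8}): φ is false.
  4 (successors {2}): φ is false.
  5 (successors {0, 1, 2, 5, 7, 8}): φ is false.
  6 (successors {1, 7}): φ is false.
  7 (successors {1, 2, 3, 5, 8}): φ is false.
  8 (successors {4}): φ is true.
For instance, at 6:
  At 6: []q requires q at every successor {1, 7}.
    q fails at 1, so []q is false at 6.
Satisfying worlds: {8}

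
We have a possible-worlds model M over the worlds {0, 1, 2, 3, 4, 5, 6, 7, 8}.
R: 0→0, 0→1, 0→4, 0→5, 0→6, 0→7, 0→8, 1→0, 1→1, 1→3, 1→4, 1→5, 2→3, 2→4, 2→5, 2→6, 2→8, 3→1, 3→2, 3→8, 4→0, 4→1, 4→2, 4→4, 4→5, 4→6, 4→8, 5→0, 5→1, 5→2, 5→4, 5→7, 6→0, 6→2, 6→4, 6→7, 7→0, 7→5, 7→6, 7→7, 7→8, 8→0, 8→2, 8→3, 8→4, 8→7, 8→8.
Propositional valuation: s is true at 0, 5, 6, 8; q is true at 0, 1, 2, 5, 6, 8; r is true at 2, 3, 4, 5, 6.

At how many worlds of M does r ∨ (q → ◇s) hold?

9

Recall that ◇ψ holds at a world iff ψ holds at some accessible world.
Let φ = r ∨ (q → ◇s). Evaluate φ at each world:
  0 (successors {0, 1, 4, 5, 6, 7, 8}): φ is true.
  1 (successors {0, 1, 3, 4, 5}): φ is true.
  2 (successors {3, 4, 5, 6, 8}): φ is true.
  3 (successors {1, 2, 8}): φ is true.
  4 (successors {0, 1, 2, 4, 5, 6, 8}): φ is true.
  5 (successors {0, 1, 2, 4, 7}): φ is true.
  6 (successors {0, 2, 4, 7}): φ is true.
  7 (successors {0, 5, 6, 7, 8}): φ is true.
  8 (successors {0, 2, 3, 4, 7, 8}): φ is true.
For instance, at 0:
  At 0: r is false, q → ◇s is true, so r ∨ (q → ◇s) is true.
    At 0: q is true, ◇s is true, so q → ◇s is true.
      At 0: ◇s requires s at some successor in {0, 1, 4, 5, 6, 7, 8}.
        s holds at 0, so ◇s is true at 0.
Satisfying worlds: {0, 1, 2, 3, 4, 5, 6, 7, 8}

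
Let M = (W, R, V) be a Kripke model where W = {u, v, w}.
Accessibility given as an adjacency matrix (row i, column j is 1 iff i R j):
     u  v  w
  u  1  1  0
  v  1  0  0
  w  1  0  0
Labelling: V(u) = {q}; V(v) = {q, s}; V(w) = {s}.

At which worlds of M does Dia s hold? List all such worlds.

Let φ = Dia s. Evaluate φ at each world:
  u (successors {u, v}): φ is true.
  v (successors {u}): φ is false.
  w (successors {u}): φ is false.
For instance, at u:
  At u: Dia s requires s at some successor in {u, v}.
    s holds at v, so Dia s is true at u.
Satisfying worlds: {u}

u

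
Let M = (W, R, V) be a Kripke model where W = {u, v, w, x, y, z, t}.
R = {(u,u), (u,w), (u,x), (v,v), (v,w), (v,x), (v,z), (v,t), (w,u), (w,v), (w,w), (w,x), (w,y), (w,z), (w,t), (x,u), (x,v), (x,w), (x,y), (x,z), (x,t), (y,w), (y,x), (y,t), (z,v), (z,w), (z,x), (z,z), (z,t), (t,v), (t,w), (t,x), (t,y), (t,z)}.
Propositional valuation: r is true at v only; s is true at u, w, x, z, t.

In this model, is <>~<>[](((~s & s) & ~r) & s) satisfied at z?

Yes

At z: <>~<>[](((~s & s) & ~r) & s) requires ~<>[](((~s & s) & ~r) & s) at some successor in {v, w, x, z, t}.
  ~<>[](((~s & s) & ~r) & s) holds at v, so <>~<>[](((~s & s) & ~r) & s) is true at z.
    At v: <>[](((~s & s) & ~r) & s) is false, so ~<>[](((~s & s) & ~r) & s) is true.
      At v: <>[](((~s & s) & ~r) & s) requires [](((~s & s) & ~r) & s) at some successor in {v, w, x, z, t}.
        At v: [](((~s & s) & ~r) & s) is false.
        At w: [](((~s & s) & ~r) & s) is false.
        At x: [](((~s & s) & ~r) & s) is false.
        At z: [](((~s & s) & ~r) & s) is false.
        At t: [](((~s & s) & ~r) & s) is false.
      So <>[](((~s & s) & ~r) & s) is false at v.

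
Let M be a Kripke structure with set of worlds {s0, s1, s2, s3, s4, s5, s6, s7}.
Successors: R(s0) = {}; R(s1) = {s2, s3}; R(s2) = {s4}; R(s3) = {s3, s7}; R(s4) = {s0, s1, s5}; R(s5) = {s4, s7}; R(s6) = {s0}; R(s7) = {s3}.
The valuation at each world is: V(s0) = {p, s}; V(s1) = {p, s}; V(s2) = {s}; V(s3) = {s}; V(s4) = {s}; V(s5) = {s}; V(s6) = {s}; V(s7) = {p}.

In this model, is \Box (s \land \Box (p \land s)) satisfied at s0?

Recall that \Box ψ holds at a world iff ψ holds at every accessible world, and \Diamond ψ holds iff ψ holds at some accessible world.
At s0: no accessible worlds, so \Box (s \land \Box (p \land s)) holds vacuously.

Yes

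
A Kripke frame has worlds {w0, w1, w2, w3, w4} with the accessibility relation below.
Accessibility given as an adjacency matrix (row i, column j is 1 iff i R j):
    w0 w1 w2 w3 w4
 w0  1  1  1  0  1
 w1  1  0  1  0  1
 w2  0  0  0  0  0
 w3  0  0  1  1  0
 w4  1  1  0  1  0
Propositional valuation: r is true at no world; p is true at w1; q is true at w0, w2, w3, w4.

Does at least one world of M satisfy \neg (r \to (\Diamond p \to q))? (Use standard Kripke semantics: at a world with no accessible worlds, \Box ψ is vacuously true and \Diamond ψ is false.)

No

Let φ = \neg (r \to (\Diamond p \to q)). Evaluate φ at each world:
  w0 (successors {w0, w1, w2, w4}): φ is false.
  w1 (successors {w0, w2, w4}): φ is false.
  w2 (successors ∅): φ is false.
  w3 (successors {w2, w3}): φ is false.
  w4 (successors {w0, w1, w3}): φ is false.
For instance, at w4:
  At w4: r \to (\Diamond p \to q) is true, so \neg (r \to (\Diamond p \to q)) is false.
    At w4: r is false, \Diamond p \to q is true, so r \to (\Diamond p \to q) is true.
      At w4: \Diamond p is true, q is true, so \Diamond p \to q is true.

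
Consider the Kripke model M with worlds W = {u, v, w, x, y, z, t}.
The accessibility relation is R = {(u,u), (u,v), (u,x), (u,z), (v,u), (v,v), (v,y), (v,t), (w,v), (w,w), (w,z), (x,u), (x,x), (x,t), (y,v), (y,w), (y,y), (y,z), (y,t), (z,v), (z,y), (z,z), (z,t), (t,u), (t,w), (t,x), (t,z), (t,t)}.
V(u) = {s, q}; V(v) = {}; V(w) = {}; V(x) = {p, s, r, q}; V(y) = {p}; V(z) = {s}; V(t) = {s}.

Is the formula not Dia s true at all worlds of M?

Recall that Dia ψ holds at a world iff ψ holds at some accessible world.
Let φ = not Dia s. Evaluate φ at each world:
  u (successors {u, v, x, z}): φ is false.
  v (successors {u, v, y, t}): φ is false.
  w (successors {v, w, z}): φ is false.
  x (successors {u, x, t}): φ is false.
  y (successors {v, w, y, z, t}): φ is false.
  z (successors {v, y, z, t}): φ is false.
  t (successors {u, w, x, z, t}): φ is false.
Detail at u (counterexample):
  At u: Dia s is true, so not Dia s is false.
    At u: Dia s requires s at some successor in {u, v, x, z}.
      s holds at u, so Dia s is true at u.

No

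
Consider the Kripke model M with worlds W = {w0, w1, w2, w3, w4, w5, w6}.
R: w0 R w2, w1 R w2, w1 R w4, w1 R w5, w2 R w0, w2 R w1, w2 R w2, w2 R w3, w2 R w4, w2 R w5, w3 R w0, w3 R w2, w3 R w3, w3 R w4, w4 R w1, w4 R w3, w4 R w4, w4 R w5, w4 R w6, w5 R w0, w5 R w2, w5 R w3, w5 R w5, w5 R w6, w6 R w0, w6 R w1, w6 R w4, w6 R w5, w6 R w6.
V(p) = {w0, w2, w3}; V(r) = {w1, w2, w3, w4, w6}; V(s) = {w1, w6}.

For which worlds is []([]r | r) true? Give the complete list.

Let φ = []([]r | r). Evaluate φ at each world:
  w0 (successors {w2}): φ is true.
  w1 (successors {w2, w4, w5}): φ is false.
  w2 (successors {w0, w1, w2, w3, w4, w5}): φ is false.
  w3 (successors {w0, w2, w3, w4}): φ is true.
  w4 (successors {w1, w3, w4, w5, w6}): φ is false.
  w5 (successors {w0, w2, w3, w5, w6}): φ is false.
  w6 (successors {w0, w1, w4, w5, w6}): φ is false.
For instance, at w3:
  At w3: []([]r | r) requires []r | r at every successor {w0, w2, w3, w4}.
    At w0: []r | r is true.
    At w2: []r | r is true.
    At w3: []r | r is true.
    At w4: []r | r is true.
  So []([]r | r) is true at w3.
Satisfying worlds: {w0, w3}

w0, w3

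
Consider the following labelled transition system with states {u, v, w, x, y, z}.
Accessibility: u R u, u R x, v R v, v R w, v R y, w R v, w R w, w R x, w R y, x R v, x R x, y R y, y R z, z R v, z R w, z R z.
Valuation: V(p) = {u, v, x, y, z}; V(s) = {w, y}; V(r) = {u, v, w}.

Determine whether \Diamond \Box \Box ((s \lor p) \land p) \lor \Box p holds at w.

At w: \Diamond \Box \Box ((s \lor p) \land p) is false, \Box p is false, so \Diamond \Box \Box ((s \lor p) \land p) \lor \Box p is false.
  At w: \Diamond \Box \Box ((s \lor p) \land p) requires \Box \Box ((s \lor p) \land p) at some successor in {v, w, x, y}.
    At v: \Box \Box ((s \lor p) \land p) is false.
    At w: \Box \Box ((s \lor p) \land p) is false.
    At x: \Box \Box ((s \lor p) \land p) is false.
    At y: \Box \Box ((s \lor p) \land p) is false.
  So \Diamond \Box \Box ((s \lor p) \land p) is false at w.
  At w: \Box p requires p at every successor {v, w, x, y}.
    p fails at w, so \Box p is false at w.

No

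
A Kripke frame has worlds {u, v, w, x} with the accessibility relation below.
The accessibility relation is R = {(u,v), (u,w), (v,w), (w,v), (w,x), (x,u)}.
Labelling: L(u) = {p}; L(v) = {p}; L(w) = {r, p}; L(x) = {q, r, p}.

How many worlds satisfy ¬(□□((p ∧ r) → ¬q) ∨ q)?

2

Let φ = ¬(□□((p ∧ r) → ¬q) ∨ q). Evaluate φ at each world:
  u (successors {v, w}): φ is true.
  v (successors {w}): φ is true.
  w (successors {v, x}): φ is false.
  x (successors {u}): φ is false.
For instance, at x:
  At x: □□((p ∧ r) → ¬q) ∨ q is true, so ¬(□□((p ∧ r) → ¬q) ∨ q) is false.
    At x: □□((p ∧ r) → ¬q) is true, q is true, so □□((p ∧ r) → ¬q) ∨ q is true.
      At x: □□((p ∧ r) → ¬q) requires □((p ∧ r) → ¬q) at every successor {u}.
        At u: □((p ∧ r) → ¬q) is true.
      So □□((p ∧ r) → ¬q) is true at x.
Satisfying worlds: {u, v}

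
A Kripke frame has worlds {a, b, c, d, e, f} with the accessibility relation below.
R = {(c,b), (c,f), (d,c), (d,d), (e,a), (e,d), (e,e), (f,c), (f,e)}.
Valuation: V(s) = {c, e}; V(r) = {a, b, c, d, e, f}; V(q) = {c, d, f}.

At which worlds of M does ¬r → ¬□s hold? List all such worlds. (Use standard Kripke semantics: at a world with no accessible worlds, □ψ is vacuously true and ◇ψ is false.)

a, b, c, d, e, f

Let φ = ¬r → ¬□s. Evaluate φ at each world:
  a (successors ∅): φ is true.
  b (successors ∅): φ is true.
  c (successors {b, f}): φ is true.
  d (successors {c, d}): φ is true.
  e (successors {a, d, e}): φ is true.
  f (successors {c, e}): φ is true.
For instance, at e:
  At e: ¬r is false, ¬□s is true, so ¬r → ¬□s is true.
    At e: □s is false, so ¬□s is true.
      At e: □s requires s at every successor {a, d, e}.
        s fails at a, so □s is false at e.
Satisfying worlds: {a, b, c, d, e, f}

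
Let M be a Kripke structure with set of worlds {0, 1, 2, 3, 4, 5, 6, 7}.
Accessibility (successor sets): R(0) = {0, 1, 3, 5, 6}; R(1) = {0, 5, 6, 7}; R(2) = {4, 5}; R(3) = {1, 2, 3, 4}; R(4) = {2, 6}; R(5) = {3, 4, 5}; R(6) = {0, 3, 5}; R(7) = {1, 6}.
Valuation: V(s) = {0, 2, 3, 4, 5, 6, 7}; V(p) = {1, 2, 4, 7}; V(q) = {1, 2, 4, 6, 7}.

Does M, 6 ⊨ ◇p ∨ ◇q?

At 6: ◇p is false, ◇q is false, so ◇p ∨ ◇q is false.
  At 6: ◇p requires p at some successor in {0, 3, 5}.
    At 0: p is false.
    At 3: p is false.
    At 5: p is false.
  So ◇p is false at 6.
  At 6: ◇q requires q at some successor in {0, 3, 5}.
    At 0: q is false.
    At 3: q is false.
    At 5: q is false.
  So ◇q is false at 6.

No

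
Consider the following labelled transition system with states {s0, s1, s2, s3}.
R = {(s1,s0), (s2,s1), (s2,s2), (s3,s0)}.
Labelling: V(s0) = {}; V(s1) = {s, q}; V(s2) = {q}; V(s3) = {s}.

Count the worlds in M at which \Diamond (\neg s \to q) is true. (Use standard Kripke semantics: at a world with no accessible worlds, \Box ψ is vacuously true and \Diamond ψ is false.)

1

Let φ = \Diamond (\neg s \to q). Evaluate φ at each world:
  s0 (successors ∅): φ is false.
  s1 (successors {s0}): φ is false.
  s2 (successors {s1, s2}): φ is true.
  s3 (successors {s0}): φ is false.
For instance, at s2:
  At s2: \Diamond (\neg s \to q) requires \neg s \to q at some successor in {s1, s2}.
    \neg s \to q holds at s1, so \Diamond (\neg s \to q) is true at s2.
Satisfying worlds: {s2}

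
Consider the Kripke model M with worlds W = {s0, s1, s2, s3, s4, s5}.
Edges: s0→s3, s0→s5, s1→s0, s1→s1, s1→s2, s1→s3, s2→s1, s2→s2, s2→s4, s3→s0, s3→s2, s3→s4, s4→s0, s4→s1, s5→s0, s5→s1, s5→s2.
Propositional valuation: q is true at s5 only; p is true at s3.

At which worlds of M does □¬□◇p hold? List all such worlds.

Let φ = □¬□◇p. Evaluate φ at each world:
  s0 (successors {s3, s5}): φ is true.
  s1 (successors {s0, s1, s2, s3}): φ is true.
  s2 (successors {s1, s2, s4}): φ is false.
  s3 (successors {s0, s2, s4}): φ is false.
  s4 (successors {s0, s1}): φ is true.
  s5 (successors {s0, s1, s2}): φ is true.
For instance, at s4:
  At s4: □¬□◇p requires ¬□◇p at every successor {s0, s1}.
      At s0: □◇p is false, so ¬□◇p is true.
      At s1: □◇p is false, so ¬□◇p is true.
  So □¬□◇p is true at s4.
Satisfying worlds: {s0, s1, s4, s5}

s0, s1, s4, s5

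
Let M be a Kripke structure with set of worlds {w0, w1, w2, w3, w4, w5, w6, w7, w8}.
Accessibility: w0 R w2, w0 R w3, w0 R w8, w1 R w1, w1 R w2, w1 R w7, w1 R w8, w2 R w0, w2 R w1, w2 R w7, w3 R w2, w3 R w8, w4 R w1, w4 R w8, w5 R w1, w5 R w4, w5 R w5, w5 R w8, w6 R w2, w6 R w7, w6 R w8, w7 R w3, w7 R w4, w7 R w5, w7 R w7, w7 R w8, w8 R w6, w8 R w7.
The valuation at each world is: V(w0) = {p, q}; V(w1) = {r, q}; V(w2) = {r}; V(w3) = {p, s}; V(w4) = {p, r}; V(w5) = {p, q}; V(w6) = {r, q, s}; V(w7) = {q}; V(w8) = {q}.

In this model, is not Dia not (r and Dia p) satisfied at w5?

No

At w5: Dia not (r and Dia p) is true, so not Dia not (r and Dia p) is false.
  At w5: Dia not (r and Dia p) requires not (r and Dia p) at some successor in {w1, w4, w5, w8}.
    not (r and Dia p) holds at w1, so Dia not (r and Dia p) is true at w5.
      At w1: r and Dia p is false, so not (r and Dia p) is true.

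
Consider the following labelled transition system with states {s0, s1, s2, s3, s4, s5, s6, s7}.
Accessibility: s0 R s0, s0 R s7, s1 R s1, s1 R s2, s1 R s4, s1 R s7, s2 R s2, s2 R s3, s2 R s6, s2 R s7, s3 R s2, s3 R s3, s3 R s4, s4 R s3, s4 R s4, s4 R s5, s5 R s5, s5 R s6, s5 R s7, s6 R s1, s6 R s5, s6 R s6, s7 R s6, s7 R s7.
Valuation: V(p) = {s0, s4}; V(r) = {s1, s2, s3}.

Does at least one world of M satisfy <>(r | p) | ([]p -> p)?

Let φ = <>(r | p) | ([]p -> p). Evaluate φ at each world:
  s0 (successors {s0, s7}): φ is true.
  s1 (successors {s1, s2, s4, s7}): φ is true.
  s2 (successors {s2, s3, s6, s7}): φ is true.
  s3 (successors {s2, s3, s4}): φ is true.
  s4 (successors {s3, s4, s5}): φ is true.
  s5 (successors {s5, s6, s7}): φ is true.
  s6 (successors {s1, s5, s6}): φ is true.
  s7 (successors {s6, s7}): φ is true.
Detail at s0 (witness):
  At s0: <>(r | p) is true, []p -> p is true, so <>(r | p) | ([]p -> p) is true.
    At s0: <>(r | p) requires r | p at some successor in {s0, s7}.
      r | p holds at s0, so <>(r | p) is true at s0.
    At s0: []p is false, p is true, so []p -> p is true.
      At s0: []p requires p at every successor {s0, s7}.
        p fails at s7, so []p is false at s0.

Yes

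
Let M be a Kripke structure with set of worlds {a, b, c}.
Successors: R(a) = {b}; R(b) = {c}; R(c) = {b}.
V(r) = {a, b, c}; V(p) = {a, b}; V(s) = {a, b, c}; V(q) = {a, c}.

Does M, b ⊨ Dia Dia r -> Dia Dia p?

Yes

Recall that Dia ψ holds at a world iff ψ holds at some accessible world.
At b: Dia Dia r is true, Dia Dia p is true, so Dia Dia r -> Dia Dia p is true.
  At b: Dia Dia r requires Dia r at some successor in {c}.
    Dia r holds at c, so Dia Dia r is true at b.
      At c: Dia r requires r at some successor in {b}.
        r holds at b, so Dia r is true at c.
  At b: Dia Dia p requires Dia p at some successor in {c}.
    Dia p holds at c, so Dia Dia p is true at b.
      At c: Dia p requires p at some successor in {b}.
        p holds at b, so Dia p is true at c.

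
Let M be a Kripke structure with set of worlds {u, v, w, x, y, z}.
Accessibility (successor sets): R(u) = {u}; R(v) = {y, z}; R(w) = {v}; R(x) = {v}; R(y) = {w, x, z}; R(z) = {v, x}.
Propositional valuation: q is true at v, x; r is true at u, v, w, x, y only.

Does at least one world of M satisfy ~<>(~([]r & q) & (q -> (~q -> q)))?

Recall that []ψ holds at a world iff ψ holds at every accessible world, and <>ψ holds iff ψ holds at some accessible world.
Let φ = ~<>(~([]r & q) & (q -> (~q -> q))). Evaluate φ at each world:
  u (successors {u}): φ is false.
  v (successors {y, z}): φ is false.
  w (successors {v}): φ is false.
  x (successors {v}): φ is false.
  y (successors {w, x, z}): φ is false.
  z (successors {v, x}): φ is false.
For instance, at x:
  At x: <>(~([]r & q) & (q -> (~q -> q))) is true, so ~<>(~([]r & q) & (q -> (~q -> q))) is false.
    At x: <>(~([]r & q) & (q -> (~q -> q))) requires ~([]r & q) & (q -> (~q -> q)) at some successor in {v}.
      ~([]r & q) & (q -> (~q -> q)) holds at v, so <>(~([]r & q) & (q -> (~q -> q))) is true at x.

No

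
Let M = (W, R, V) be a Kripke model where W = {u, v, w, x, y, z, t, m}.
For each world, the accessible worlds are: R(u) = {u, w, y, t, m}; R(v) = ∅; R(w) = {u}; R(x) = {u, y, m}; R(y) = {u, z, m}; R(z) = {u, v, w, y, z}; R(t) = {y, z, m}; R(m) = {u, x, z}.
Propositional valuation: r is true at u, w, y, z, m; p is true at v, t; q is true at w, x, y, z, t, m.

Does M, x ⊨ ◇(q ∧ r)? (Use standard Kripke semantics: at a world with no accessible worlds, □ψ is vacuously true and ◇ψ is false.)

Yes

At x: ◇(q ∧ r) requires q ∧ r at some successor in {u, y, m}.
  q ∧ r holds at y, so ◇(q ∧ r) is true at x.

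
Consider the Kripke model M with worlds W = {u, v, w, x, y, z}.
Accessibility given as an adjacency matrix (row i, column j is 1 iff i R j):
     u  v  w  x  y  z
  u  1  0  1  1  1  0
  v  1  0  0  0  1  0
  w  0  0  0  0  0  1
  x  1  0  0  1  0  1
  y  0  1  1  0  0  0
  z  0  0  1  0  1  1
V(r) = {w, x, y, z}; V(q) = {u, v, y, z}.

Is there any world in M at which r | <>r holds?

Let φ = r | <>r. Evaluate φ at each world:
  u (successors {u, w, x, y}): φ is true.
  v (successors {u, y}): φ is true.
  w (successors {z}): φ is true.
  x (successors {u, x, z}): φ is true.
  y (successors {v, w}): φ is true.
  z (successors {w, y, z}): φ is true.
Detail at u (witness):
  At u: r is false, <>r is true, so r | <>r is true.
    At u: <>r requires r at some successor in {u, w, x, y}.
      r holds at w, so <>r is true at u.

Yes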